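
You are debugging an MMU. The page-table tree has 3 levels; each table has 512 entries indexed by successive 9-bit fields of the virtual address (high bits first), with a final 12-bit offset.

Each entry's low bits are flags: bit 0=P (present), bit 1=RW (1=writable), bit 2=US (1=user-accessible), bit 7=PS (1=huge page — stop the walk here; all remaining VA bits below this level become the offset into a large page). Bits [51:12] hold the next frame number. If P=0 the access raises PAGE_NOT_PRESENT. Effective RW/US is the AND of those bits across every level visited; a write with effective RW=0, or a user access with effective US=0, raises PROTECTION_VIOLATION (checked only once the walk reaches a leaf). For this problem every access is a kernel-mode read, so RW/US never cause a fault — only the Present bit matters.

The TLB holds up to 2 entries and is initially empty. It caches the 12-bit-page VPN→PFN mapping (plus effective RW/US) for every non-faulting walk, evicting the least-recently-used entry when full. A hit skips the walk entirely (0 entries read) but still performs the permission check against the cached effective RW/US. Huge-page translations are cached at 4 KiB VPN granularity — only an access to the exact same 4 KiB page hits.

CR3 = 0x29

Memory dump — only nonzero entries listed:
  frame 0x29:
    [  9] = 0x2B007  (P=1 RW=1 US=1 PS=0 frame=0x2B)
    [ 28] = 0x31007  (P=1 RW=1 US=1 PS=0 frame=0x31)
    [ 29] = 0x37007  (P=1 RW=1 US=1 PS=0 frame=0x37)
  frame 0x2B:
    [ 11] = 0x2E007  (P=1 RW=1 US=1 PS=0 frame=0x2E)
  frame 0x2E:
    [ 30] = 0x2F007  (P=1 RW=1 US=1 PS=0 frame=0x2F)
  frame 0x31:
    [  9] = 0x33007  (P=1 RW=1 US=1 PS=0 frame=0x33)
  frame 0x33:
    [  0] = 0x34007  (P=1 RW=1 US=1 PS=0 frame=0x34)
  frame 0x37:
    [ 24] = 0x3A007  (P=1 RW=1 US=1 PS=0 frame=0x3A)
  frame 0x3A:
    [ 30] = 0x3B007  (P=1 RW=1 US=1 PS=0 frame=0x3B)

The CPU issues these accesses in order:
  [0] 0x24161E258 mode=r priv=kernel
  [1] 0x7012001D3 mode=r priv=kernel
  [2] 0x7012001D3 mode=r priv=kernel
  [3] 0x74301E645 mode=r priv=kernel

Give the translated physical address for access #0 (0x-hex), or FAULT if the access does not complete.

Walk each access:
#0 VA=0x24161E258 (r,kernel):
  L0: frame=0x29 idx=9 entry=0x2B007 [P=1 RW=1 US=1 PS=0]
  L1: frame=0x2B idx=11 entry=0x2E007 [P=1 RW=1 US=1 PS=0]
  L2: frame=0x2E idx=30 entry=0x2F007 [P=1 RW=1 US=1 PS=0]
  ⇒ phys 0x2F258  [3 reads]
#1 VA=0x7012001D3 (r,kernel):
  L0: frame=0x29 idx=28 entry=0x31007 [P=1 RW=1 US=1 PS=0]
  L1: frame=0x31 idx=9 entry=0x33007 [P=1 RW=1 US=1 PS=0]
  L2: frame=0x33 idx=0 entry=0x34007 [P=1 RW=1 US=1 PS=0]
  ⇒ phys 0x341D3  [3 reads]
#2 VA=0x7012001D3 (r,kernel):
  TLB hit vpn=0x701200 → PA=0x341D3
#3 VA=0x74301E645 (r,kernel):
  L0: frame=0x29 idx=29 entry=0x37007 [P=1 RW=1 US=1 PS=0]
  L1: frame=0x37 idx=24 entry=0x3A007 [P=1 RW=1 US=1 PS=0]
  L2: frame=0x3A idx=30 entry=0x3B007 [P=1 RW=1 US=1 PS=0]
  ⇒ phys 0x3B645  [3 reads]

Access #0 PA: 0x2F258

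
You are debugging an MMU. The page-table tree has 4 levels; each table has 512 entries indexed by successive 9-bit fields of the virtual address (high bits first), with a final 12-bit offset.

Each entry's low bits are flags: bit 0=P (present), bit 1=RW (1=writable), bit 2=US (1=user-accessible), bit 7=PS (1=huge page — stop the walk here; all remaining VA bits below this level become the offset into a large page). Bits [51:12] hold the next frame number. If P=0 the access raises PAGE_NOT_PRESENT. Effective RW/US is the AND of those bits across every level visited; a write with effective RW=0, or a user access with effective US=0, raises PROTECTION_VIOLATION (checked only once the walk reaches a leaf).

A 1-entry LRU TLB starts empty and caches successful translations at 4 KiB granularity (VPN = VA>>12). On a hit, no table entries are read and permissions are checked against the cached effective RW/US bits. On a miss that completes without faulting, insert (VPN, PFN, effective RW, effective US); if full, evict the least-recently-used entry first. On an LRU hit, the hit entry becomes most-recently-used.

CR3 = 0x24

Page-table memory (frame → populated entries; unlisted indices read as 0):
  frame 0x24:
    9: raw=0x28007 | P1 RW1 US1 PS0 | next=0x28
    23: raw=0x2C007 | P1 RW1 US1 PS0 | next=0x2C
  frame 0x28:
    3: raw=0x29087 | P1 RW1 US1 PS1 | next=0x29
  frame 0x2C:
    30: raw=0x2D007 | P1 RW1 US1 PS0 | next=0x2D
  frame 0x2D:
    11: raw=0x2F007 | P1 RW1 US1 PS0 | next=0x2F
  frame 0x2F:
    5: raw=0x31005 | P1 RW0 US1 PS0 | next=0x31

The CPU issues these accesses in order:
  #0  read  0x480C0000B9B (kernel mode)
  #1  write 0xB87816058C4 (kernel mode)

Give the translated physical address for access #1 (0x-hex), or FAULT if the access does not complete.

Trace:
#0 VA=0x480C0000B9B (r,kernel):
  [0] read 0x24 idx=9: raw=0x28007 flags P=1 W=1 U=1 S=0
  [1] read 0x28 idx=3: raw=0x29087 flags P=1 W=1 U=1 S=1
  ⇒ phys 0x29B9B (huge @L1)  [2 reads]
#1 VA=0xB87816058C4 (w,kernel):
  [0] read 0x24 idx=23: raw=0x2C007 flags P=1 W=1 U=1 S=0
  [1] read 0x2C idx=30: raw=0x2D007 flags P=1 W=1 U=1 S=0
  [2] read 0x2D idx=11: raw=0x2F007 flags P=1 W=1 U=1 S=0
  [3] read 0x2F idx=5: raw=0x31005 flags P=1 W=0 U=1 S=0
  → PROTECTION_VIOLATION  (4 entries read)

Access #1 PA: FAULT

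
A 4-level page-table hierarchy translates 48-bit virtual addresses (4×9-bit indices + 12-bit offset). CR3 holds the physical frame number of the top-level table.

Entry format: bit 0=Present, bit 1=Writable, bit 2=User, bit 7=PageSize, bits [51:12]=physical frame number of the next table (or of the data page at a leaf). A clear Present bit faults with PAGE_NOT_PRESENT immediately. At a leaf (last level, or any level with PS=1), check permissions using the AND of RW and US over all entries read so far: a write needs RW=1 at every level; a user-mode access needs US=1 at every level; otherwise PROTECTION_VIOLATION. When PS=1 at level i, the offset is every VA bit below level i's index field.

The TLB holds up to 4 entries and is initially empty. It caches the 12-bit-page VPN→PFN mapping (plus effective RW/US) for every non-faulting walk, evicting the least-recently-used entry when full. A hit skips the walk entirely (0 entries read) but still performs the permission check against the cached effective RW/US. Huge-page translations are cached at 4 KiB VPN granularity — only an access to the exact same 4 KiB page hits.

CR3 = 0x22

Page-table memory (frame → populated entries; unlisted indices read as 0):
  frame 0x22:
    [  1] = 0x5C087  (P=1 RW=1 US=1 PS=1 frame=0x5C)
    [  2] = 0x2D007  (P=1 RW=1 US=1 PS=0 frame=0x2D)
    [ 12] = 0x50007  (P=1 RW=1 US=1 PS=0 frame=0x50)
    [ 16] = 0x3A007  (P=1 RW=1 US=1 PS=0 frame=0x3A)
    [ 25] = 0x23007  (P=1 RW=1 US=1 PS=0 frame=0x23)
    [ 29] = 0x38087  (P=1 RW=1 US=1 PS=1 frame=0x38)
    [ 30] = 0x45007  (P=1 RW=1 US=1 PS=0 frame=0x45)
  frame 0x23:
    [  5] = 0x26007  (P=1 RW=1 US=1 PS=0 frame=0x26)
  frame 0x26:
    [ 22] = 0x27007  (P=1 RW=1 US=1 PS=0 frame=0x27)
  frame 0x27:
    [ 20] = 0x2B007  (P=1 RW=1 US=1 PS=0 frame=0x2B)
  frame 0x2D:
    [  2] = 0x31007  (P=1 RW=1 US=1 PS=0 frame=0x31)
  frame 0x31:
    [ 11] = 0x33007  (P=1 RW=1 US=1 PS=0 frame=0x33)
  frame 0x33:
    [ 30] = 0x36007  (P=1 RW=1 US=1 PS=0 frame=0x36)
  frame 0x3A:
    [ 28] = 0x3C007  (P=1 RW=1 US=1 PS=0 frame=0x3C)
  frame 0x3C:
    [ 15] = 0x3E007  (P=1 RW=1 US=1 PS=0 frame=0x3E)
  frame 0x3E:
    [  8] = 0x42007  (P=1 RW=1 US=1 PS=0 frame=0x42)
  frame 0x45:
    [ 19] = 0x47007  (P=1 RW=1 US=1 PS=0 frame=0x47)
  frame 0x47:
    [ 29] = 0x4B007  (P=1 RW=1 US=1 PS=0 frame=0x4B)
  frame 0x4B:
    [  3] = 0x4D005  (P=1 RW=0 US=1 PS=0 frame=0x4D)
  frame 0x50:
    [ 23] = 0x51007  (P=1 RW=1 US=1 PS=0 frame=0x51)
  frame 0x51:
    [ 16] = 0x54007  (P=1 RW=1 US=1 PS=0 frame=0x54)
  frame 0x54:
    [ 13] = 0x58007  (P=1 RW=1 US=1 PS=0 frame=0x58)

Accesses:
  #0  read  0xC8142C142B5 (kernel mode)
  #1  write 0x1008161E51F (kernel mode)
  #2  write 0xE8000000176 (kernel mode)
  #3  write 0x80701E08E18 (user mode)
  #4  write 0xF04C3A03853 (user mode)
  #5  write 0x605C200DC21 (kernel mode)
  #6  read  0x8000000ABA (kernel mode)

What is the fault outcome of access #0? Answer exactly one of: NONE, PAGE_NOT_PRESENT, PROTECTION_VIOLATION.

Walk each access:
#0 VA=0xC8142C142B5 (r,kernel):
  lvl0: tbl 0x22, slot 25 ⇒ 0x23007 (P1/RW1/US1/PS0)
  lvl1: tbl 0x23, slot 5 ⇒ 0x26007 (P1/RW1/US1/PS0)
  lvl2: tbl 0x26, slot 22 ⇒ 0x27007 (P1/RW1/US1/PS0)
  lvl3: tbl 0x27, slot 20 ⇒ 0x2B007 (P1/RW1/US1/PS0)
  → PA=0x2B2B5  (4 entries read)
#1 VA=0x1008161E51F (w,kernel):
  lvl0: tbl 0x22, slot 2 ⇒ 0x2D007 (P1/RW1/US1/PS0)
  lvl1: tbl 0x2D, slot 2 ⇒ 0x31007 (P1/RW1/US1/PS0)
  lvl2: tbl 0x31, slot 11 ⇒ 0x33007 (P1/RW1/US1/PS0)
  lvl3: tbl 0x33, slot 30 ⇒ 0x36007 (P1/RW1/US1/PS0)
  → PA=0x3651F  (4 entries read)
#2 VA=0xE8000000176 (w,kernel):
  lvl0: tbl 0x22, slot 29 ⇒ 0x38087 (P1/RW1/US1/PS1)
  → PA=0x38176 (huge @L0)  (1 entries read)
#3 VA=0x80701E08E18 (w,user):
  lvl0: tbl 0x22, slot 16 ⇒ 0x3A007 (P1/RW1/US1/PS0)
  lvl1: tbl 0x3A, slot 28 ⇒ 0x3C007 (P1/RW1/US1/PS0)
  lvl2: tbl 0x3C, slot 15 ⇒ 0x3E007 (P1/RW1/US1/PS0)
  lvl3: tbl 0x3E, slot 8 ⇒ 0x42007 (P1/RW1/US1/PS0)
  → PA=0x42E18  (4 entries read)
#4 VA=0xF04C3A03853 (w,user):
  lvl0: tbl 0x22, slot 30 ⇒ 0x45007 (P1/RW1/US1/PS0)
  lvl1: tbl 0x45, slot 19 ⇒ 0x47007 (P1/RW1/US1/PS0)
  lvl2: tbl 0x47, slot 29 ⇒ 0x4B007 (P1/RW1/US1/PS0)
  lvl3: tbl 0x4B, slot 3 ⇒ 0x4D005 (P1/RW0/US1/PS0)
  ⇒ fault: PROTECTION_VIOLATION  — 4 lookups
#5 VA=0x605C200DC21 (w,kernel):
  lvl0: tbl 0x22, slot 12 ⇒ 0x50007 (P1/RW1/US1/PS0)
  lvl1: tbl 0x50, slot 23 ⇒ 0x51007 (P1/RW1/US1/PS0)
  lvl2: tbl 0x51, slot 16 ⇒ 0x54007 (P1/RW1/US1/PS0)
  lvl3: tbl 0x54, slot 13 ⇒ 0x58007 (P1/RW1/US1/PS0)
  → PA=0x58C21  (4 entries read)
#6 VA=0x8000000ABA (r,kernel):
  lvl0: tbl 0x22, slot 1 ⇒ 0x5C087 (P1/RW1/US1/PS1)
  → PA=0x5CABA (huge @L0)  (1 entries read)

Access #0 fault: NONE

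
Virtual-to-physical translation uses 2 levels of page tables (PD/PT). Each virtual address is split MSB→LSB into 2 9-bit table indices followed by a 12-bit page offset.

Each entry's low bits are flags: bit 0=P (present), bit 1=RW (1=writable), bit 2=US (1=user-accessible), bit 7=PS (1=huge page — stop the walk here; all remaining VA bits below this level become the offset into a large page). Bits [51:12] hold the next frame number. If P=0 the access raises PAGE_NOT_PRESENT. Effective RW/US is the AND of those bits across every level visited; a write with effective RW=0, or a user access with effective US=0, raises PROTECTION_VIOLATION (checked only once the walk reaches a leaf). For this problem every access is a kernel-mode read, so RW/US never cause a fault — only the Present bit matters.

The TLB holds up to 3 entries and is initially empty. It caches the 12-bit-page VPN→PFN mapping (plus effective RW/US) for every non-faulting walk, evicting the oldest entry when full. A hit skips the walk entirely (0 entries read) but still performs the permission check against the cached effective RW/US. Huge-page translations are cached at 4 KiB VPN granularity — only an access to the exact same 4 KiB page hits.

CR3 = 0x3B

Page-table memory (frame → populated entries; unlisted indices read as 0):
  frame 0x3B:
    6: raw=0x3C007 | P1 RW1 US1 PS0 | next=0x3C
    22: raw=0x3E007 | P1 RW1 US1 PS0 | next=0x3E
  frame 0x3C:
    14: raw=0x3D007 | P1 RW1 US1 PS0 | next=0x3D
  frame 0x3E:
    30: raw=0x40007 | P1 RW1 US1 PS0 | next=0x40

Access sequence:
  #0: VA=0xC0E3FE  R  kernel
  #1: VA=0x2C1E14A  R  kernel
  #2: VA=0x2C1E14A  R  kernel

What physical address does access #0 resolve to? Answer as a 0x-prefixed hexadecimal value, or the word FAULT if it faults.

Walk each access:
#0 VA=0xC0E3FE (r,kernel):
  L0 @0x3B[6] → 0x3C007  P=1,RW=1,US=1,PS=0
  L1 @0x3C[14] → 0x3D007  P=1,RW=1,US=1,PS=0
  → PA=0x3D3FE  (2 entries read)
#1 VA=0x2C1E14A (r,kernel):
  L0 @0x3B[22] → 0x3E007  P=1,RW=1,US=1,PS=0
  L1 @0x3E[30] → 0x40007  P=1,RW=1,US=1,PS=0
  → PA=0x4014A  (2 entries read)
#2 VA=0x2C1E14A (r,kernel):
  TLB hit vpn=0x2C1E → PA=0x4014A

Access #0 PA: 0x3D3FE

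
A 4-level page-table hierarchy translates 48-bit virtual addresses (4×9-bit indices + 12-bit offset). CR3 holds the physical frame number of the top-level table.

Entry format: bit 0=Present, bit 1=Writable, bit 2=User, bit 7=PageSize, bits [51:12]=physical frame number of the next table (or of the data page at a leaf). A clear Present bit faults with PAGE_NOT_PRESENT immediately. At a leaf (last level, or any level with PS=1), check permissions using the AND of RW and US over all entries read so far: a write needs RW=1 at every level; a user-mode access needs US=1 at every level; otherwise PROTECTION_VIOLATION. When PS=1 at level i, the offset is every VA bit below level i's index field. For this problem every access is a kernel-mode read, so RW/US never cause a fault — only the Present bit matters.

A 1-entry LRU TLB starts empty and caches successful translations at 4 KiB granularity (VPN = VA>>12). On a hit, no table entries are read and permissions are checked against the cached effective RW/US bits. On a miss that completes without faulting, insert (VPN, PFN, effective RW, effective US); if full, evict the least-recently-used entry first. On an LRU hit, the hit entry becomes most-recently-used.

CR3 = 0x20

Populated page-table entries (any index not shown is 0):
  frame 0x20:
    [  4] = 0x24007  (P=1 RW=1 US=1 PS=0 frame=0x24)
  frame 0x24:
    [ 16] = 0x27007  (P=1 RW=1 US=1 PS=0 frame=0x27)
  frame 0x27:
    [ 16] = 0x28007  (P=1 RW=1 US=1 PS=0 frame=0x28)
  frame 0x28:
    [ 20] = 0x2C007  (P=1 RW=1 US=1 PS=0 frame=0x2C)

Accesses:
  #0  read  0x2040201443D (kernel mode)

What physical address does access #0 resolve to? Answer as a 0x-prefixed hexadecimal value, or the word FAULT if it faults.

Trace:
#0 VA=0x2040201443D (r,kernel):
  L0 @0x20[4] → 0x24007  P=1,RW=1,US=1,PS=0
  L1 @0x24[16] → 0x27007  P=1,RW=1,US=1,PS=0
  L2 @0x27[16] → 0x28007  P=1,RW=1,US=1,PS=0
  L3 @0x28[20] → 0x2C007  P=1,RW=1,US=1,PS=0
  ⇒ phys 0x2C43D  [4 reads]

Access #0 PA: 0x2C43D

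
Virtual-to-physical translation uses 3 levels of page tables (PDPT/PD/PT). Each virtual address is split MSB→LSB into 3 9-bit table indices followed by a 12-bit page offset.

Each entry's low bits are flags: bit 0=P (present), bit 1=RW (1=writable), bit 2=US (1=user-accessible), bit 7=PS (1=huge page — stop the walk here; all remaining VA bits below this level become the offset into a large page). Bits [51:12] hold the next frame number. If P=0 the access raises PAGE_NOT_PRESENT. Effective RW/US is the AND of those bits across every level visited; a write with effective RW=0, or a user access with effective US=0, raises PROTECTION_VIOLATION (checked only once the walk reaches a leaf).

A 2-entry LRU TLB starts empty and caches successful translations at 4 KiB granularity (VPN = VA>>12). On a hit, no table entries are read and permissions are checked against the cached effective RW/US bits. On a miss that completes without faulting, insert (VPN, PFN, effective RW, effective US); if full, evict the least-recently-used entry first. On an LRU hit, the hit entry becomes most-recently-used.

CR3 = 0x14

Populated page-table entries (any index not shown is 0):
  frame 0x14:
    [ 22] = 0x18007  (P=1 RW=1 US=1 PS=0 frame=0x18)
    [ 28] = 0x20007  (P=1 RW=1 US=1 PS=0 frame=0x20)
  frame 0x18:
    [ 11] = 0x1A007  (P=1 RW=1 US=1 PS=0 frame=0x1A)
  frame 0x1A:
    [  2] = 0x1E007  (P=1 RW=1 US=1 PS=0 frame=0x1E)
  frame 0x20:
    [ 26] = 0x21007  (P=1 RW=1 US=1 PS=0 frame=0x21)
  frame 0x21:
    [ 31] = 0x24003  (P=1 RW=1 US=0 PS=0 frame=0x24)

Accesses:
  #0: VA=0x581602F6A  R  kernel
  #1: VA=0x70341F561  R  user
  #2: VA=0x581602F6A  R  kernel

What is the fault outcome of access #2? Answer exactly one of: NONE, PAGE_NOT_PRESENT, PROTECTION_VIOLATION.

Walk each access:
#0 VA=0x581602F6A (r,kernel):
  lvl0: tbl 0x14, slot 22 ⇒ 0x18007 (P1/RW1/US1/PS0)
  lvl1: tbl 0x18, slot 11 ⇒ 0x1A007 (P1/RW1/US1/PS0)
  lvl2: tbl 0x1A, slot 2 ⇒ 0x1E007 (P1/RW1/US1/PS0)
  ✓ 0x1EF6A  — 3 lookups
#1 VA=0x70341F561 (r,user):
  lvl0: tbl 0x14, slot 28 ⇒ 0x20007 (P1/RW1/US1/PS0)
  lvl1: tbl 0x20, slot 26 ⇒ 0x21007 (P1/RW1/US1/PS0)
  lvl2: tbl 0x21, slot 31 ⇒ 0x24003 (P1/RW1/US0/PS0)
  → PROTECTION_VIOLATION  (3 entries read)
#2 VA=0x581602F6A (r,kernel):
  TLB hit vpn=0x581602 → PA=0x1EF6A

Access #2 fault: NONE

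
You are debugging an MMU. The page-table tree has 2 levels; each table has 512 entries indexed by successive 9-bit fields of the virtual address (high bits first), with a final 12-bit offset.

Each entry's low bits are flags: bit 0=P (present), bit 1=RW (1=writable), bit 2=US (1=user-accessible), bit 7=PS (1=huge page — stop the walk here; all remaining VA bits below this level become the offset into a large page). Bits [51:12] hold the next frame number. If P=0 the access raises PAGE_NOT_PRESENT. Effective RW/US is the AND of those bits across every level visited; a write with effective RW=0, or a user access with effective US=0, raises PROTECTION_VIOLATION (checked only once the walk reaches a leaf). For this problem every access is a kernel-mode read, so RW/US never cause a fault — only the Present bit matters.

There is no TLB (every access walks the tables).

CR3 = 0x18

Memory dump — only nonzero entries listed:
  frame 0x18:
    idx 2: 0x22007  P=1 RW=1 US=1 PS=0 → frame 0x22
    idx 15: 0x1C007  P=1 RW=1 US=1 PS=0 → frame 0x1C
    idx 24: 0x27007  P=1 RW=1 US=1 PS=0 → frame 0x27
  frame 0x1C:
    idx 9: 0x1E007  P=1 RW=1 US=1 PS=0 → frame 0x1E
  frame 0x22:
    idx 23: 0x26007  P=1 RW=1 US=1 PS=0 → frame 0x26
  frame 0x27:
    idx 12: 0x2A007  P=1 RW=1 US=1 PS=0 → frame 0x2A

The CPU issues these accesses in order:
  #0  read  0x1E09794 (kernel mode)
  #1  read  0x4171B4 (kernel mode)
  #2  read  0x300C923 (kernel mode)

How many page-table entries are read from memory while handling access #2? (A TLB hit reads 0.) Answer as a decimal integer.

Trace:
#0 VA=0x1E09794 (r,kernel):
  L0 @0x18[15] → 0x1C007  P=1,RW=1,US=1,PS=0
  L1 @0x1C[9] → 0x1E007  P=1,RW=1,US=1,PS=0
  → PA=0x1E794  (2 entries read)
#1 VA=0x4171B4 (r,kernel):
  L0 @0x18[2] → 0x22007  P=1,RW=1,US=1,PS=0
  L1 @0x22[23] → 0x26007  P=1,RW=1,US=1,PS=0
  → PA=0x261B4  (2 entries read)
#2 VA=0x300C923 (r,kernel):
  L0 @0x18[24] → 0x27007  P=1,RW=1,US=1,PS=0
  L1 @0x27[12] → 0x2A007  P=1,RW=1,US=1,PS=0
  → PA=0x2A923  (2 entries read)

Entries read for #2: 2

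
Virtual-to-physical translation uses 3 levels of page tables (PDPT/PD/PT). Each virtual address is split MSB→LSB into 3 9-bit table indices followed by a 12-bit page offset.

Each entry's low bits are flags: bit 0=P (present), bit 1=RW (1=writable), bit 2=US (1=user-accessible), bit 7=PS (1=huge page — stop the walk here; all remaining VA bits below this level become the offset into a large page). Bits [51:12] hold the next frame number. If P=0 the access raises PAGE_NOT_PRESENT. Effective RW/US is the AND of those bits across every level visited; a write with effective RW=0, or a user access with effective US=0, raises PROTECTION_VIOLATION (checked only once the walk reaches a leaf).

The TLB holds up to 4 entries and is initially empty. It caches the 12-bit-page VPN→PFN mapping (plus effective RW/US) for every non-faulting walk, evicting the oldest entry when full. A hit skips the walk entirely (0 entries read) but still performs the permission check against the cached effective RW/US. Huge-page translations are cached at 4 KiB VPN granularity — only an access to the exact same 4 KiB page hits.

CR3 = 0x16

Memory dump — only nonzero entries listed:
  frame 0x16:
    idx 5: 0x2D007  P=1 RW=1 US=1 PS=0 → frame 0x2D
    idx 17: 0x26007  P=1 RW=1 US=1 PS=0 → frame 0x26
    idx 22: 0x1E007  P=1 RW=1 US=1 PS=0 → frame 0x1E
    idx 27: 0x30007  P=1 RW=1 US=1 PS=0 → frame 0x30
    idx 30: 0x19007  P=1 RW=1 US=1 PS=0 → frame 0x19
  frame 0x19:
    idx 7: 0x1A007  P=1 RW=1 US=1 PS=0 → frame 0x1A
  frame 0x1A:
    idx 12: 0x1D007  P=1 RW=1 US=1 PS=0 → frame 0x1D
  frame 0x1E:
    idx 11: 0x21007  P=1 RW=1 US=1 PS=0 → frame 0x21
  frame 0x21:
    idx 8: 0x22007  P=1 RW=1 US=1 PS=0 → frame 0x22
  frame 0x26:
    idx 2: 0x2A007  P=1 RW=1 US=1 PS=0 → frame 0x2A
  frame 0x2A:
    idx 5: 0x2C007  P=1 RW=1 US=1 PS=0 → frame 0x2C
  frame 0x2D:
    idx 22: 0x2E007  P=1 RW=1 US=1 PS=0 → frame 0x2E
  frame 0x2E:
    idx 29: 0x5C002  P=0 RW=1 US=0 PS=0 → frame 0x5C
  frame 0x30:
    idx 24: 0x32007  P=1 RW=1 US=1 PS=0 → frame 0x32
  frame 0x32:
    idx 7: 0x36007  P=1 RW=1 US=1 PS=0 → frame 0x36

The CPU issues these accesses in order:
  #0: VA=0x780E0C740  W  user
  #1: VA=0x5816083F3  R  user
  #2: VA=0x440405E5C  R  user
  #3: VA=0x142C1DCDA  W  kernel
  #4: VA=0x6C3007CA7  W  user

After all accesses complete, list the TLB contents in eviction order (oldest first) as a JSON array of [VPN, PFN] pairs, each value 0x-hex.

Walk each access:
#0 VA=0x780E0C740 (w,user):
  lvl0: tbl 0x16, slot 30 ⇒ 0x19007 (P1/RW1/US1/PS0)
  lvl1: tbl 0x19, slot 7 ⇒ 0x1A007 (P1/RW1/US1/PS0)
  lvl2: tbl 0x1A, slot 12 ⇒ 0x1D007 (P1/RW1/US1/PS0)
  ⇒ phys 0x1D740  [3 reads]
#1 VA=0x5816083F3 (r,user):
  lvl0: tbl 0x16, slot 22 ⇒ 0x1E007 (P1/RW1/US1/PS0)
  lvl1: tbl 0x1E, slot 11 ⇒ 0x21007 (P1/RW1/US1/PS0)
  lvl2: tbl 0x21, slot 8 ⇒ 0x22007 (P1/RW1/US1/PS0)
  ⇒ phys 0x223F3  [3 reads]
#2 VA=0x440405E5C (r,user):
  lvl0: tbl 0x16, slot 17 ⇒ 0x26007 (P1/RW1/US1/PS0)
  lvl1: tbl 0x26, slot 2 ⇒ 0x2A007 (P1/RW1/US1/PS0)
  lvl2: tbl 0x2A, slot 5 ⇒ 0x2C007 (P1/RW1/US1/PS0)
  ⇒ phys 0x2CE5C  [3 reads]
#3 VA=0x142C1DCDA (w,kernel):
  lvl0: tbl 0x16, slot 5 ⇒ 0x2D007 (P1/RW1/US1/PS0)
  lvl1: tbl 0x2D, slot 22 ⇒ 0x2E007 (P1/RW1/US1/PS0)
  lvl2: tbl 0x2E, slot 29 ⇒ 0x5C002 (P0/RW1/US0/PS0)
  ✗ PAGE_NOT_PRESENT  [3 reads]
#4 VA=0x6C3007CA7 (w,user):
  lvl0: tbl 0x16, slot 27 ⇒ 0x30007 (P1/RW1/US1/PS0)
  lvl1: tbl 0x30, slot 24 ⇒ 0x32007 (P1/RW1/US1/PS0)
  lvl2: tbl 0x32, slot 7 ⇒ 0x36007 (P1/RW1/US1/PS0)
  ⇒ phys 0x36CA7  [3 reads]

TLB: [["0x780E0C", "0x1D"], ["0x581608", "0x22"], ["0x440405", "0x2C"], ["0x6C3007", "0x36"]]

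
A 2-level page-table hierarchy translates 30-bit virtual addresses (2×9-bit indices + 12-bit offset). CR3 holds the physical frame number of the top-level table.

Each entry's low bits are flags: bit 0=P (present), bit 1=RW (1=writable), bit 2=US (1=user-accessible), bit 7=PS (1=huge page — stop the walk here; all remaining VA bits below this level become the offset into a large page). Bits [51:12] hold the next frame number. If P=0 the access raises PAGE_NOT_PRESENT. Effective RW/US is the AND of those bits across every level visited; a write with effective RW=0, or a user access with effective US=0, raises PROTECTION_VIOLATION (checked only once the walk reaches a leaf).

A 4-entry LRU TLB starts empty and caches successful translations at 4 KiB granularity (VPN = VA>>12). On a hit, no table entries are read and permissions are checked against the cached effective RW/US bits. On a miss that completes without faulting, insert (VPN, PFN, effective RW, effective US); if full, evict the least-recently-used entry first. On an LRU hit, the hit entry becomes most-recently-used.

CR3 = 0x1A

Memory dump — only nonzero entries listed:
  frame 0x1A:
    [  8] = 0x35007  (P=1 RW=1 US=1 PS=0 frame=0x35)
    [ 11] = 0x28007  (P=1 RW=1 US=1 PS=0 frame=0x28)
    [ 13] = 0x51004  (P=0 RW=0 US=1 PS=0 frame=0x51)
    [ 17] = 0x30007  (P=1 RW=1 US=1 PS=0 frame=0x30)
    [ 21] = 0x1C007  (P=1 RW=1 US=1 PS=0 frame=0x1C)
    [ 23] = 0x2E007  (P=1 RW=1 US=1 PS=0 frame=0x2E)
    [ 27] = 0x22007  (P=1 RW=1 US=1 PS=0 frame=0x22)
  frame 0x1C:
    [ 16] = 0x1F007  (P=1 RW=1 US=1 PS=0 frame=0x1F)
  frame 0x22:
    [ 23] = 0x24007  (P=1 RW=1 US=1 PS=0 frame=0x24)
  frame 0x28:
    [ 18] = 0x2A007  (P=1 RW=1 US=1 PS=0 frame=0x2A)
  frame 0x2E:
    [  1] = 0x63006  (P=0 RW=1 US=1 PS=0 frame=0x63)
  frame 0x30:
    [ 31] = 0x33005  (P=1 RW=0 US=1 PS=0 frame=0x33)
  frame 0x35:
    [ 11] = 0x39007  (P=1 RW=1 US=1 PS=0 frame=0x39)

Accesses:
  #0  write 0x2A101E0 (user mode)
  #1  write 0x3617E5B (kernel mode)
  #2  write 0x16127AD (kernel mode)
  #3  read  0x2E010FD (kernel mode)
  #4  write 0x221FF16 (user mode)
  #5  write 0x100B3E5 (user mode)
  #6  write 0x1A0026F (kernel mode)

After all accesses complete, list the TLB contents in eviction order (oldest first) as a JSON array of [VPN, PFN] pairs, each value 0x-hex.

Walk each access:
#0 VA=0x2A101E0 (w,user):
  L0: frame=0x1A idx=21 entry=0x1C007 [P=1 RW=1 US=1 PS=0]
  L1: frame=0x1C idx=16 entry=0x1F007 [P=1 RW=1 US=1 PS=0]
  ⇒ phys 0x1F1E0  [2 reads]
#1 VA=0x3617E5B (w,kernel):
  L0: frame=0x1A idx=27 entry=0x22007 [P=1 RW=1 US=1 PS=0]
  L1: frame=0x22 idx=23 entry=0x24007 [P=1 RW=1 US=1 PS=0]
  ⇒ phys 0x24E5B  [2 reads]
#2 VA=0x16127AD (w,kernel):
  L0: frame=0x1A idx=11 entry=0x28007 [P=1 RW=1 US=1 PS=0]
  L1: frame=0x28 idx=18 entry=0x2A007 [P=1 RW=1 US=1 PS=0]
  ⇒ phys 0x2A7AD  [2 reads]
#3 VA=0x2E010FD (r,kernel):
  L0: frame=0x1A idx=23 entry=0x2E007 [P=1 RW=1 US=1 PS=0]
  L1: frame=0x2E idx=1 entry=0x63006 [P=0 RW=1 US=1 PS=0]
  → PAGE_NOT_PRESENT  (2 entries read)
#4 VA=0x221FF16 (w,user):
  L0: frame=0x1A idx=17 entry=0x30007 [P=1 RW=1 US=1 PS=0]
  L1: frame=0x30 idx=31 entry=0x33005 [P=1 RW=0 US=1 PS=0]
  → PROTECTION_VIOLATION  (2 entries read)
#5 VA=0x100B3E5 (w,user):
  L0: frame=0x1A idx=8 entry=0x35007 [P=1 RW=1 US=1 PS=0]
  L1: frame=0x35 idx=11 entry=0x39007 [P=1 RW=1 US=1 PS=0]
  ⇒ phys 0x393E5  [2 reads]
#6 VA=0x1A0026F (w,kernel):
  L0: frame=0x1A idx=13 entry=0x51004 [P=0 RW=0 US=1 PS=0]
  → PAGE_NOT_PRESENT  (1 entries read)

TLB: [["0x2A10", "0x1F"], ["0x3617", "0x24"], ["0x1612", "0x2A"], ["0x100B", "0x39"]]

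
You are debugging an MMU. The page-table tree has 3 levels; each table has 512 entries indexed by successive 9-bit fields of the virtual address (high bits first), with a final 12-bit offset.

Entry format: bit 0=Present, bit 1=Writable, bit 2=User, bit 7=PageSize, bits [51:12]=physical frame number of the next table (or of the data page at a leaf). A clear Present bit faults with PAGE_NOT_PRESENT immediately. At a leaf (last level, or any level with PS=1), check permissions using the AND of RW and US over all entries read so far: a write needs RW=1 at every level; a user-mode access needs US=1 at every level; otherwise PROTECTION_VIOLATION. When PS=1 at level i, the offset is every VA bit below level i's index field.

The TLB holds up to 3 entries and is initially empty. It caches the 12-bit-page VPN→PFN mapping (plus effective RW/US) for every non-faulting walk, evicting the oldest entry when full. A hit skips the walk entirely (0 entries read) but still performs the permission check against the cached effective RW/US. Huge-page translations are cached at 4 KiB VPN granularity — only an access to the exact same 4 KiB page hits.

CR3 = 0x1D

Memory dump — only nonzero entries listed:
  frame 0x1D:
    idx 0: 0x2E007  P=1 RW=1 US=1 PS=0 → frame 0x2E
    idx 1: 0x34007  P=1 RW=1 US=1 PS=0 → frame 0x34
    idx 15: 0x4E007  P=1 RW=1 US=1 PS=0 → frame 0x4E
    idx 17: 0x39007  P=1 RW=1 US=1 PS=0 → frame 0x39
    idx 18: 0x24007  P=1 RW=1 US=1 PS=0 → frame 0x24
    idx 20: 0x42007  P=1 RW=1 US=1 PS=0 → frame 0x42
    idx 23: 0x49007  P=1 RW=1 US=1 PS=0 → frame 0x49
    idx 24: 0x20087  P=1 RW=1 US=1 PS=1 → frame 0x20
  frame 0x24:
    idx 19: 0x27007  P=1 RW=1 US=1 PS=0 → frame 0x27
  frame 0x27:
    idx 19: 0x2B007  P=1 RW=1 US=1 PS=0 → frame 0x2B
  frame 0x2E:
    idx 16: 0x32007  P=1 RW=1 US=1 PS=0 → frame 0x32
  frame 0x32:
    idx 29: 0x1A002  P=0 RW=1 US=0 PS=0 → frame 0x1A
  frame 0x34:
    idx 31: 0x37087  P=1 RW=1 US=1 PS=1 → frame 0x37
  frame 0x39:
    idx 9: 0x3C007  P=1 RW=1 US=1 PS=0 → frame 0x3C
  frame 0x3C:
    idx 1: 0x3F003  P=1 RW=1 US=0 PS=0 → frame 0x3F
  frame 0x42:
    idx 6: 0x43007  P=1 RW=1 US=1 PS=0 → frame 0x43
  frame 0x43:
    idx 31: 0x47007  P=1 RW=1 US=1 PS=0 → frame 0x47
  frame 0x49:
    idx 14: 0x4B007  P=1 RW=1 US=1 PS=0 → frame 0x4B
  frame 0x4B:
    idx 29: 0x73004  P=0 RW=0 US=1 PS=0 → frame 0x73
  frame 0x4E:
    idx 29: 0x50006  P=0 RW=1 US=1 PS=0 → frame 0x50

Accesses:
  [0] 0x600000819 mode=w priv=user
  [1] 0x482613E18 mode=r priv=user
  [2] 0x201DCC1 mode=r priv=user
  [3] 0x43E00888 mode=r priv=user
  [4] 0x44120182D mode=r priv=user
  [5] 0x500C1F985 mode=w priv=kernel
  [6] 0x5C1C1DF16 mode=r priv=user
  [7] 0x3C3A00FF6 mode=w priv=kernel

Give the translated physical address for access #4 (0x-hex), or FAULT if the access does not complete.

Trace:
#0 VA=0x600000819 (w,user):
  [0] read 0x1D idx=24: raw=0x20087 flags P=1 W=1 U=1 S=1
  ✓ 0x20819 (huge @L0)  — 1 lookups
#1 VA=0x482613E18 (r,user):
  [0] read 0x1D idx=18: raw=0x24007 flags P=1 W=1 U=1 S=0
  [1] read 0x24 idx=19: raw=0x27007 flags P=1 W=1 U=1 S=0
  [2] read 0x27 idx=19: raw=0x2B007 flags P=1 W=1 U=1 S=0
  ✓ 0x2BE18  — 3 lookups
#2 VA=0x201DCC1 (r,user):
  [0] read 0x1D idx=0: raw=0x2E007 flags P=1 W=1 U=1 S=0
  [1] read 0x2E idx=16: raw=0x32007 flags P=1 W=1 U=1 S=0
  [2] read 0x32 idx=29: raw=0x1A002 flags P=0 W=1 U=0 S=0
  ✗ PAGE_NOT_PRESENT  [3 reads]
#3 VA=0x43E00888 (r,user):
  [0] read 0x1D idx=1: raw=0x34007 flags P=1 W=1 U=1 S=0
  [1] read 0x34 idx=31: raw=0x37087 flags P=1 W=1 U=1 S=1
  ✓ 0x37888 (huge @L1)  — 2 lookups
#4 VA=0x44120182D (r,user):
  [0] read 0x1D idx=17: raw=0x39007 flags P=1 W=1 U=1 S=0
  [1] read 0x39 idx=9: raw=0x3C007 flags P=1 W=1 U=1 S=0
  [2] read 0x3C idx=1: raw=0x3F003 flags P=1 W=1 U=0 S=0
  ✗ PROTECTION_VIOLATION  [3 reads]
#5 VA=0x500C1F985 (w,kernel):
  [0] read 0x1D idx=20: raw=0x42007 flags P=1 W=1 U=1 S=0
  [1] read 0x42 idx=6: raw=0x43007 flags P=1 W=1 U=1 S=0
  [2] read 0x43 idx=31: raw=0x47007 flags P=1 W=1 U=1 S=0
  ✓ 0x47985  — 3 lookups
#6 VA=0x5C1C1DF16 (r,user):
  [0] read 0x1D idx=23: raw=0x49007 flags P=1 W=1 U=1 S=0
  [1] read 0x49 idx=14: raw=0x4B007 flags P=1 W=1 U=1 S=0
  [2] read 0x4B idx=29: raw=0x73004 flags P=0 W=0 U=1 S=0
  ✗ PAGE_NOT_PRESENT  [3 reads]
#7 VA=0x3C3A00FF6 (w,kernel):
  [0] read 0x1D idx=15: raw=0x4E007 flags P=1 W=1 U=1 S=0
  [1] read 0x4E idx=29: raw=0x50006 flags P=0 W=1 U=1 S=0
  ✗ PAGE_NOT_PRESENT  [2 reads]

Access #4 PA: FAULT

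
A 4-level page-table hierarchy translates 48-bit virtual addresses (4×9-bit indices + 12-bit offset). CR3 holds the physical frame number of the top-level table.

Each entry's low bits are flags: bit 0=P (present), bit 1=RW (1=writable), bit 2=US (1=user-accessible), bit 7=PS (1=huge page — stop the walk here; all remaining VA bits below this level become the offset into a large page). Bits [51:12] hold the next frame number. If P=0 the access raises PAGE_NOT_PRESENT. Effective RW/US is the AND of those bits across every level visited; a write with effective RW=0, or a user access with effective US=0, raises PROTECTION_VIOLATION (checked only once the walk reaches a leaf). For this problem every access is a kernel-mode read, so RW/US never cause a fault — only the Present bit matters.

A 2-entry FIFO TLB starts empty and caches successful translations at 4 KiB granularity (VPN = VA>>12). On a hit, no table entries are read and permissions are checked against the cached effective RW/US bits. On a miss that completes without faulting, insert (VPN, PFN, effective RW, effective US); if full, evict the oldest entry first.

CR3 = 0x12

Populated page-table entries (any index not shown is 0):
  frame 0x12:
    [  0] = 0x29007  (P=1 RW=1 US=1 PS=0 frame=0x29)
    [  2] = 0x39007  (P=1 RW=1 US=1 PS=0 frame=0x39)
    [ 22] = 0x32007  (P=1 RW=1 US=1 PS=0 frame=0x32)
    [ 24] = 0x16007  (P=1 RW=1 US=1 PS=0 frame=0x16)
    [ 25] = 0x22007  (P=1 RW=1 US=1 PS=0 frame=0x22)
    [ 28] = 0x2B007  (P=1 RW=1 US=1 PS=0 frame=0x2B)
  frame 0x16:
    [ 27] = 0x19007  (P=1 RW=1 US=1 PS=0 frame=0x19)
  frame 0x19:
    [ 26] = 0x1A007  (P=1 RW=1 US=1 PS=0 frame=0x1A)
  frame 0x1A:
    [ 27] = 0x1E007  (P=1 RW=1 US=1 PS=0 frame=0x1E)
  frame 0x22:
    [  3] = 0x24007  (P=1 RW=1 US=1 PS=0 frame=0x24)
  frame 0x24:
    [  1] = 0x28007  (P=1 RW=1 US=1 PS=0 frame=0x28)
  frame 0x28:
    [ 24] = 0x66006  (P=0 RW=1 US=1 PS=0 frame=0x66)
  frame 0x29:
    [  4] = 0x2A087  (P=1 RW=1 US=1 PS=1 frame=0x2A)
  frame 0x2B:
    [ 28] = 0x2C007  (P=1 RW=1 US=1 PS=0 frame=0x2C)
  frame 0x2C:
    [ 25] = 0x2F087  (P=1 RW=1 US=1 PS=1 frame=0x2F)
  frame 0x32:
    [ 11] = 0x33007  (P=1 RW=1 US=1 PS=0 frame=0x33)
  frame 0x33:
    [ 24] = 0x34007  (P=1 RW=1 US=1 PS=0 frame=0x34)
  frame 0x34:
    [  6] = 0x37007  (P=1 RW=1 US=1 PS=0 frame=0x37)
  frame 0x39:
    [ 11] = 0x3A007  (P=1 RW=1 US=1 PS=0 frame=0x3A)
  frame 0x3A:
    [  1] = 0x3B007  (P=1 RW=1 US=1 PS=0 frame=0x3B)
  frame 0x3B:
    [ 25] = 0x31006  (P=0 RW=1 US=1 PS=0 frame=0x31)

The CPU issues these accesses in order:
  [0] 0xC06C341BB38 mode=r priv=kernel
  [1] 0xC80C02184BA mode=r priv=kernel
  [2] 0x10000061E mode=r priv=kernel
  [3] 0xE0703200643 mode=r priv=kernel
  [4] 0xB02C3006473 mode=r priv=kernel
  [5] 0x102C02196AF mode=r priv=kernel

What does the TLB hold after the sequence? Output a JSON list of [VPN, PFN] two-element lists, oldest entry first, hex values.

Walk each access:
#0 VA=0xC06C341BB38 (r,kernel):
  lvl0: tbl 0x12, slot 24 ⇒ 0x16007 (P1/RW1/US1/PS0)
  lvl1: tbl 0x16, slot 27 ⇒ 0x19007 (P1/RW1/US1/PS0)
  lvl2: tbl 0x19, slot 26 ⇒ 0x1A007 (P1/RW1/US1/PS0)
  lvl3: tbl 0x1A, slot 27 ⇒ 0x1E007 (P1/RW1/US1/PS0)
  ⇒ phys 0x1EB38  [4 reads]
#1 VA=0xC80C02184BA (r,kernel):
  lvl0: tbl 0x12, slot 25 ⇒ 0x22007 (P1/RW1/US1/PS0)
  lvl1: tbl 0x22, slot 3 ⇒ 0x24007 (P1/RW1/US1/PS0)
  lvl2: tbl 0x24, slot 1 ⇒ 0x28007 (P1/RW1/US1/PS0)
  lvl3: tbl 0x28, slot 24 ⇒ 0x66006 (P0/RW1/US1/PS0)
  ✗ PAGE_NOT_PRESENT  [4 reads]
#2 VA=0x10000061E (r,kernel):
  lvl0: tbl 0x12, slot 0 ⇒ 0x29007 (P1/RW1/US1/PS0)
  lvl1: tbl 0x29, slot 4 ⇒ 0x2A087 (P1/RW1/US1/PS1)
  ⇒ phys 0x2A61E (huge @L1)  [2 reads]
#3 VA=0xE0703200643 (r,kernel):
  lvl0: tbl 0x12, slot 28 ⇒ 0x2B007 (P1/RW1/US1/PS0)
  lvl1: tbl 0x2B, slot 28 ⇒ 0x2C007 (P1/RW1/US1/PS0)
  lvl2: tbl 0x2C, slot 25 ⇒ 0x2F087 (P1/RW1/US1/PS1)
  ⇒ phys 0x2F643 (huge @L2)  [3 reads]
#4 VA=0xB02C3006473 (r,kernel):
  lvl0: tbl 0x12, slot 22 ⇒ 0x32007 (P1/RW1/US1/PS0)
  lvl1: tbl 0x32, slot 11 ⇒ 0x33007 (P1/RW1/US1/PS0)
  lvl2: tbl 0x33, slot 24 ⇒ 0x34007 (P1/RW1/US1/PS0)
  lvl3: tbl 0x34, slot 6 ⇒ 0x37007 (P1/RW1/US1/PS0)
  ⇒ phys 0x37473  [4 reads]
#5 VA=0x102C02196AF (r,kernel):
  lvl0: tbl 0x12, slot 2 ⇒ 0x39007 (P1/RW1/US1/PS0)
  lvl1: tbl 0x39, slot 11 ⇒ 0x3A007 (P1/RW1/US1/PS0)
  lvl2: tbl 0x3A, slot 1 ⇒ 0x3B007 (P1/RW1/US1/PS0)
  lvl3: tbl 0x3B, slot 25 ⇒ 0x31006 (P0/RW1/US1/PS0)
  ✗ PAGE_NOT_PRESENT  [4 reads]

TLB: [["0xE0703200", "0x2F"], ["0xB02C3006", "0x37"]]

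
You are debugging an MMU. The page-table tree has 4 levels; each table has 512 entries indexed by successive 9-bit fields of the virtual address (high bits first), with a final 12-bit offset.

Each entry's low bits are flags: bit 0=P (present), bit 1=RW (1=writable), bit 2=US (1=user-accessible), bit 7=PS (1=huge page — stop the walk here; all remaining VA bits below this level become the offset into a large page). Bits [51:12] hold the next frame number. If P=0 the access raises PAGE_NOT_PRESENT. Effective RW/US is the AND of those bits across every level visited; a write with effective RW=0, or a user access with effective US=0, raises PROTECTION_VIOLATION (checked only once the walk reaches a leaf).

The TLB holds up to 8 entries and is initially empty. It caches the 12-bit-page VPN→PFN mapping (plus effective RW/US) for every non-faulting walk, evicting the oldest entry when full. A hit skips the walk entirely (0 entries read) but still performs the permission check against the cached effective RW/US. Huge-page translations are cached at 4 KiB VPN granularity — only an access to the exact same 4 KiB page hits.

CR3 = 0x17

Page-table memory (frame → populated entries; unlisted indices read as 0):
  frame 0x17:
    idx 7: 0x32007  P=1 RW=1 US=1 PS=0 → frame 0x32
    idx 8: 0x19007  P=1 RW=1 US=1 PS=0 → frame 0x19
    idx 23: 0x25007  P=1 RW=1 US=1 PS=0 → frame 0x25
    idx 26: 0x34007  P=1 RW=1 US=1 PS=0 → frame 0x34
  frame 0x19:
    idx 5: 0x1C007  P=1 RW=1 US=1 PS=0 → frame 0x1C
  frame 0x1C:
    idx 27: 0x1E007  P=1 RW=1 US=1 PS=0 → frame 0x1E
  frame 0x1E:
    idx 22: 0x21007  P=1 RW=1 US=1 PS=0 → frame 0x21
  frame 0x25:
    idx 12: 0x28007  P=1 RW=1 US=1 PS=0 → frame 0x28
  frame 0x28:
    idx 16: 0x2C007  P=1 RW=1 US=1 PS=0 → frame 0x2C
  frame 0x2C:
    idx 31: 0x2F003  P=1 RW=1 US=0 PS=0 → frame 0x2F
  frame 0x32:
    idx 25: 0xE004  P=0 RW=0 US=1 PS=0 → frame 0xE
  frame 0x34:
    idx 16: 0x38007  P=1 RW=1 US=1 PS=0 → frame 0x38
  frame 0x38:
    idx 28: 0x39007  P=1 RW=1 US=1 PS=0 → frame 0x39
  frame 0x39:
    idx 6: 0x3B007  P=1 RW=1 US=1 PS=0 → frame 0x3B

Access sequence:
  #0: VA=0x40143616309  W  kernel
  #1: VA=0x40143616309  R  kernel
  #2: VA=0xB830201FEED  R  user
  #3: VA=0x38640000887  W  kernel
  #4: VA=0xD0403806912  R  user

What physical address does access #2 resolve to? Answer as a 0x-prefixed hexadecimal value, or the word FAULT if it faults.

Per-access translation:
#0 VA=0x40143616309 (w,kernel):
  lvl0: tbl 0x17, slot 8 ⇒ 0x19007 (P1/RW1/US1/PS0)
  lvl1: tbl 0x19, slot 5 ⇒ 0x1C007 (P1/RW1/US1/PS0)
  lvl2: tbl 0x1C, slot 27 ⇒ 0x1E007 (P1/RW1/US1/PS0)
  lvl3: tbl 0x1E, slot 22 ⇒ 0x21007 (P1/RW1/US1/PS0)
  → PA=0x21309  (4 entries read)
#1 VA=0x40143616309 (r,kernel):
  TLB hit vpn=0x40143616 → PA=0x21309
#2 VA=0xB830201FEED (r,user):
  lvl0: tbl 0x17, slot 23 ⇒ 0x25007 (P1/RW1/US1/PS0)
  lvl1: tbl 0x25, slot 12 ⇒ 0x28007 (P1/RW1/US1/PS0)
  lvl2: tbl 0x28, slot 16 ⇒ 0x2C007 (P1/RW1/US1/PS0)
  lvl3: tbl 0x2C, slot 31 ⇒ 0x2F003 (P1/RW1/US0/PS0)
  ⇒ fault: PROTECTION_VIOLATION  — 4 lookups
#3 VA=0x38640000887 (w,kernel):
  lvl0: tbl 0x17, slot 7 ⇒ 0x32007 (P1/RW1/US1/PS0)
  lvl1: tbl 0x32, slot 25 ⇒ 0xE004 (P0/RW0/US1/PS0)
  ⇒ fault: PAGE_NOT_PRESENT  — 2 lookups
#4 VA=0xD0403806912 (r,user):
  lvl0: tbl 0x17, slot 26 ⇒ 0x34007 (P1/RW1/US1/PS0)
  lvl1: tbl 0x34, slot 16 ⇒ 0x38007 (P1/RW1/US1/PS0)
  lvl2: tbl 0x38, slot 28 ⇒ 0x39007 (P1/RW1/US1/PS0)
  lvl3: tbl 0x39, slot 6 ⇒ 0x3B007 (P1/RW1/US1/PS0)
  → PA=0x3B912  (4 entries read)

Access #2 PA: FAULT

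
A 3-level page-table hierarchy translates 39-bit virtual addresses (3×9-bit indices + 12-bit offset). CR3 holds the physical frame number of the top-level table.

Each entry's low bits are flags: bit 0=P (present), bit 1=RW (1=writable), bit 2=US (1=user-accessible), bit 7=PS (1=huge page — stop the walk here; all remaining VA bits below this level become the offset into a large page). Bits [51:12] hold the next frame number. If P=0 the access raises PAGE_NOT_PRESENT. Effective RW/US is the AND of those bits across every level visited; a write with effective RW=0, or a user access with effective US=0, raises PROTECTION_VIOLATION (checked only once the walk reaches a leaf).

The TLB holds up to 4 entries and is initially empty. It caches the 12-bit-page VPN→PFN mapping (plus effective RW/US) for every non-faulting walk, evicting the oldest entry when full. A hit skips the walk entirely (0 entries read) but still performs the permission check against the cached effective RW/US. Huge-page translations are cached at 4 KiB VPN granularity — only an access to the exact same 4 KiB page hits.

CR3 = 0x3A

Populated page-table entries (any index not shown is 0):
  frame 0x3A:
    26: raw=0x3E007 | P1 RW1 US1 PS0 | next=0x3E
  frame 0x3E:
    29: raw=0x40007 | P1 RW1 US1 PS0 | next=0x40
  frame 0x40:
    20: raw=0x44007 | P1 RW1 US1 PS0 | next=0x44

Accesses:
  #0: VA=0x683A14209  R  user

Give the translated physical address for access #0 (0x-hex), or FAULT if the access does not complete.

Walk each access:
#0 VA=0x683A14209 (r,user):
  lvl0: tbl 0x3A, slot 26 ⇒ 0x3E007 (P1/RW1/US1/PS0)
  lvl1: tbl 0x3E, slot 29 ⇒ 0x40007 (P1/RW1/US1/PS0)
  lvl2: tbl 0x40, slot 20 ⇒ 0x44007 (P1/RW1/US1/PS0)
  ⇒ phys 0x44209  [3 reads]

Access #0 PA: 0x44209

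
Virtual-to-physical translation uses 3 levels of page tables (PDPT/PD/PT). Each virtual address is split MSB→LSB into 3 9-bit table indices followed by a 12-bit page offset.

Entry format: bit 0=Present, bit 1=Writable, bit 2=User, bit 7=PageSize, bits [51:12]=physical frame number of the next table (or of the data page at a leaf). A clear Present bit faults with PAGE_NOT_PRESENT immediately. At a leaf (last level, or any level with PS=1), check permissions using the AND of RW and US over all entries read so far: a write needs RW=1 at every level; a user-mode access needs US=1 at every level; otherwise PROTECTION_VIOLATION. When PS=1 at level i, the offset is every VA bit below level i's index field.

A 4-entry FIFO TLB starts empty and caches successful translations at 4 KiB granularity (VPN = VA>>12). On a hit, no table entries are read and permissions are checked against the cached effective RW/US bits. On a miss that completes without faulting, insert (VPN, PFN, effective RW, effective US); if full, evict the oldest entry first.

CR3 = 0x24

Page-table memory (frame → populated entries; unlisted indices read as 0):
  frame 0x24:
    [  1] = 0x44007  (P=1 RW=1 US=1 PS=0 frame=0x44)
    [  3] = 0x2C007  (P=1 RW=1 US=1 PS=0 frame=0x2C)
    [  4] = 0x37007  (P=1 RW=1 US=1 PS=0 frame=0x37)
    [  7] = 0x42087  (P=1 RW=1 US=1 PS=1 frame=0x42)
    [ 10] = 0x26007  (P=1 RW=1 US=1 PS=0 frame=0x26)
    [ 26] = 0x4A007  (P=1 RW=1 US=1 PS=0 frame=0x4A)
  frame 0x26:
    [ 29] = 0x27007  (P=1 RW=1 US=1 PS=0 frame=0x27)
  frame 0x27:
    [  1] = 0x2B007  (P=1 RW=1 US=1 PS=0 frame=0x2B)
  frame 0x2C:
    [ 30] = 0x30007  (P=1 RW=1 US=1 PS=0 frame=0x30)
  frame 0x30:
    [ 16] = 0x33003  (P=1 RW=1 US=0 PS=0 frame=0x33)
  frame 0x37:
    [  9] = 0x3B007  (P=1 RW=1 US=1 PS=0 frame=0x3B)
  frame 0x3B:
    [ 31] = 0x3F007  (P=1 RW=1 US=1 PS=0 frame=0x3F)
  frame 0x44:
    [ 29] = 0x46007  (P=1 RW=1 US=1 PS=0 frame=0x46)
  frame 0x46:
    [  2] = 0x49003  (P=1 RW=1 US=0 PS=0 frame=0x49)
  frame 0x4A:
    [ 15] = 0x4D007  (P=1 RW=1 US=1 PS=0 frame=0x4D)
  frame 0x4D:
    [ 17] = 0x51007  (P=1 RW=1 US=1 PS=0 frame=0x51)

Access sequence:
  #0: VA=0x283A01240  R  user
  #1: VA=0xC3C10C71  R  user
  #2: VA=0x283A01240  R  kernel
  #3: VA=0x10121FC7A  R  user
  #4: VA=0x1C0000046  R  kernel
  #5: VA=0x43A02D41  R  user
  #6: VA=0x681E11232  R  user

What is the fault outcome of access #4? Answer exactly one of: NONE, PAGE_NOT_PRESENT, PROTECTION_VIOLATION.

Walk each access:
#0 VA=0x283A01240 (r,user):
  lvl0: tbl 0x24, slot 10 ⇒ 0x26007 (P1/RW1/US1/PS0)
  lvl1: tbl 0x26, slot 29 ⇒ 0x27007 (P1/RW1/US1/PS0)
  lvl2: tbl 0x27, slot 1 ⇒ 0x2B007 (P1/RW1/US1/PS0)
  ✓ 0x2B240  — 3 lookups
#1 VA=0xC3C10C71 (r,user):
  lvl0: tbl 0x24, slot 3 ⇒ 0x2C007 (P1/RW1/US1/PS0)
  lvl1: tbl 0x2C, slot 30 ⇒ 0x30007 (P1/RW1/US1/PS0)
  lvl2: tbl 0x30, slot 16 ⇒ 0x33003 (P1/RW1/US0/PS0)
  ⇒ fault: PROTECTION_VIOLATION  — 3 lookups
#2 VA=0x283A01240 (r,kernel):
  TLB hit vpn=0x283A01 → PA=0x2B240
#3 VA=0x10121FC7A (r,user):
  lvl0: tbl 0x24, slot 4 ⇒ 0x37007 (P1/RW1/US1/PS0)
  lvl1: tbl 0x37, slot 9 ⇒ 0x3B007 (P1/RW1/US1/PS0)
  lvl2: tbl 0x3B, slot 31 ⇒ 0x3F007 (P1/RW1/US1/PS0)
  ✓ 0x3FC7A  — 3 lookups
#4 VA=0x1C0000046 (r,kernel):
  lvl0: tbl 0x24, slot 7 ⇒ 0x42087 (P1/RW1/US1/PS1)
  ✓ 0x42046 (huge @L0)  — 1 lookups
#5 VA=0x43A02D41 (r,user):
  lvl0: tbl 0x24, slot 1 ⇒ 0x44007 (P1/RW1/US1/PS0)
  lvl1: tbl 0x44, slot 29 ⇒ 0x46007 (P1/RW1/US1/PS0)
  lvl2: tbl 0x46, slot 2 ⇒ 0x49003 (P1/RW1/US0/PS0)
  ⇒ fault: PROTECTION_VIOLATION  — 3 lookups
#6 VA=0x681E11232 (r,user):
  lvl0: tbl 0x24, slot 26 ⇒ 0x4A007 (P1/RW1/US1/PS0)
  lvl1: tbl 0x4A, slot 15 ⇒ 0x4D007 (P1/RW1/US1/PS0)
  lvl2: tbl 0x4D, slot 17 ⇒ 0x51007 (P1/RW1/US1/PS0)
  ✓ 0x51232  — 3 lookups

Access #4 fault: NONE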